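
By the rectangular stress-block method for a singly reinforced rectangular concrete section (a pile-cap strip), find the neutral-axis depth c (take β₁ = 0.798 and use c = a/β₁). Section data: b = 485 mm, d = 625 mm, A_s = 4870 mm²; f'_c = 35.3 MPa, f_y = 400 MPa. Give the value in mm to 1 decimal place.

c ≈ 167.7 mm

T = A_s f_y = 4870 × 400 = 1948000 N = 1948 kN.
Setting C = 0.85 f'_c a b equal to T: a = 1948000/(0.85 × 35.3 × 485) = 133.861 mm.
With β₁ = 0.798, c = a/β₁ = 133.861/0.798 = 167.7 mm.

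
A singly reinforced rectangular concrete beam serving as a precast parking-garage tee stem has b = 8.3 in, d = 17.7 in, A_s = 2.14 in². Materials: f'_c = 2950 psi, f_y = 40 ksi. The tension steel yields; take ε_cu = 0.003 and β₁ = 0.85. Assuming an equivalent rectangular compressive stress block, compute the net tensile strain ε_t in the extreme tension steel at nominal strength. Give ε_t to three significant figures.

a = A_s f_y/(0.85 f'_c b) = 4.113 in.
β₁ = 0.85, so c = a/β₁ = 4.113/0.85 = 4.839 in.
From the linear strain diagram with ε_cu = 0.003: ε_t = 0.003 (d − c)/c = 0.003 × (17.7 − 4.839)/4.839 = 0.00797.
Since ε_t ≥ 0.005, the section is tension-controlled.

ε_t ≈ 0.00797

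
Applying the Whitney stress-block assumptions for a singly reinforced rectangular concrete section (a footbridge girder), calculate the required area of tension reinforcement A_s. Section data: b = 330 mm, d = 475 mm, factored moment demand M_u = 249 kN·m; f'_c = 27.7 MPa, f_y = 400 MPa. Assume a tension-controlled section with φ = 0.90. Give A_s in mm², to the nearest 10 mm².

M_n = M_u/φ = 249/0.90 = 276.667 kN·m.
With M_n = 0.85 f'_c a b (d − a/2), solve the quadratic for a:
a = d − √(d² − 2M_n/(0.85 f'_c b)) = 475 − √(475² − 2 × 276.667×10⁶/(0.85 × 27.7 × 330)) = 82.05 mm.
A_s = 0.85 f'_c a b / f_y = 0.85 × 27.7 × 82.05 × 330 / 400 = 1593.8 mm².

A_s ≈ 1590 mm²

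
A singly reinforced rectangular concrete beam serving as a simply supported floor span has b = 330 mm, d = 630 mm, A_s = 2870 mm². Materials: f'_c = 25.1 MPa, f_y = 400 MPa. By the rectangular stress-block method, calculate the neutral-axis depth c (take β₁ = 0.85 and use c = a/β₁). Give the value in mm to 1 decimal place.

T = A_s f_y = 2870 × 400 = 1148000 N = 1148 kN.
Setting C = 0.85 f'_c a b equal to T: a = 1148000/(0.85 × 25.1 × 330) = 163.055 mm.
With β₁ = 0.85, c = a/β₁ = 163.055/0.85 = 191.8 mm.

c ≈ 191.8 mm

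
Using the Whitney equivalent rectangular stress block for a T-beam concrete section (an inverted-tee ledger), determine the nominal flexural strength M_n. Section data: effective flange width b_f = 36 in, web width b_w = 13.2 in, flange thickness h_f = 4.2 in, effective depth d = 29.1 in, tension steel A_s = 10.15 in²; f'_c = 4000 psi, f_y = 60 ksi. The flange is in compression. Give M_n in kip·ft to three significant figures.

Tension: T = A_s f_y = 10.15 × 60 = 609 kips.
Try a within the flange: a = T/(0.85 f'_c b_f) = 609/(0.85 × 4 × 36) = 4.975 in.
a = 4.975 > h_f = 4.2 in: the block extends into the web. Split into flange-overhang and web parts.
C_f = 0.85 f'_c (b_f − b_w) h_f = 0.85 × 4 × (36 − 13.2) × 4.2 = 325.6 kips.
Remaining web compression depth: a_w = (T − C_f)/(0.85 f'_c b_w) = (609 − 325.6)/(0.85 × 4 × 13.2) = 6.315 in.
M_n = C_f(d − h_f/2) + (T − C_f)(d − a_w/2) = 325.6 × (29.1 − 2.1) + 283.4 × (29.1 − 3.1575) = 8791.2 + 7352.1 = 16143.3 kip·in.
M_n = 16143.3/12 = 1345.28 kip·ft.

M_n ≈ 1350 kip·ft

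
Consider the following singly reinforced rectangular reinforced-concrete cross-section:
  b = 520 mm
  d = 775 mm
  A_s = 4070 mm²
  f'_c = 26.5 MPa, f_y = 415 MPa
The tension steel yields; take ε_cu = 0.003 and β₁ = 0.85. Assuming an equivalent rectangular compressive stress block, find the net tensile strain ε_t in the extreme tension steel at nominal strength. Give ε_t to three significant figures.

ε_t ≈ 0.0107

a = A_s f_y/(0.85 f'_c b) = 144.20 mm.
β₁ = 0.85, so c = a/β₁ = 144.20/0.85 = 169.65 mm.
From the linear strain diagram with ε_cu = 0.003: ε_t = 0.003 (d − c)/c = 0.003 × (775 − 169.65)/169.65 = 0.0107.
Since ε_t ≥ 0.005, the section is tension-controlled.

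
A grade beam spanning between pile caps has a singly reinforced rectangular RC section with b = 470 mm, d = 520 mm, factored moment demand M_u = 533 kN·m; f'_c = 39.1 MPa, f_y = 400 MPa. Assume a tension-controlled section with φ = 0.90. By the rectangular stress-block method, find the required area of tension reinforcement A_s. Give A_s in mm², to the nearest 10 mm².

A_s ≈ 3080 mm²

M_n = M_u/φ = 533/0.90 = 592.222 kN·m.
With M_n = 0.85 f'_c a b (d − a/2), solve the quadratic for a:
a = d − √(d² − 2M_n/(0.85 f'_c b)) = 520 − √(520² − 2 × 592.222×10⁶/(0.85 × 39.1 × 470)) = 78.90 mm.
A_s = 0.85 f'_c a b / f_y = 0.85 × 39.1 × 78.90 × 470 / 400 = 3081.1 mm².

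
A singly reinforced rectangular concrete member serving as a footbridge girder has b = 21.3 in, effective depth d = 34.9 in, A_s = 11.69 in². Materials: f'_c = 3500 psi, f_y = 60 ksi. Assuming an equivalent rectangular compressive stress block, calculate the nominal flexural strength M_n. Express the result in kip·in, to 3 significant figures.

M_n ≈ 20600 kip·in

T = A_s f_y = 11.69 × 60 = 701.4 kips.
a = T/(0.85 f'_c b) = 701.4/(0.85 × 3.5 × 21.3) = 11.069 in.
M_n = T(d − a/2) = 701.4 × (34.9 − 5.5345) = 20597.0 kip·in.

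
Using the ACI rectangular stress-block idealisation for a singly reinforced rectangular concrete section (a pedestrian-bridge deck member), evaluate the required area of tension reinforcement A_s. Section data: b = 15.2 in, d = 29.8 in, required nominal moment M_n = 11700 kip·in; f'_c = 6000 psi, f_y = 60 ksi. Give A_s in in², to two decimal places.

A_s ≈ 7.22 in²

From M_n = 0.85 f'_c a b (d − a/2):
a = d − √(d² − 2M_n/(0.85 f'_c b)) = 29.8 − √(29.8² − 2 × 11700/(0.85 × 6 × 15.2)) = 5.589 in.
A_s = 0.85 f'_c a b / f_y = 0.85 × 6 × 5.589 × 15.2 / 60 = 7.221 in².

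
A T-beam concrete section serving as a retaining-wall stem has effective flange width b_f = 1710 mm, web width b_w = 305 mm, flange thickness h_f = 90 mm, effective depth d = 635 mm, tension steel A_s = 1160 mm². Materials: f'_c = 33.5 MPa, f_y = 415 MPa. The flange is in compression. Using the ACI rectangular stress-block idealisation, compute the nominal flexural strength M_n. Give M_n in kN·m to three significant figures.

Tension: T = A_s f_y = 1160 × 415 = 481400 N.
Try a within the flange: a = T/(0.85 f'_c b_f) = 481400/(0.85 × 33.5 × 1710) = 9.89 mm.
Since a = 9.89 ≤ h_f = 90 mm, the stress block lies entirely in the flange; analyse as a rectangular beam of width b_f.
M_n = T(d − a/2) = 481400 × (635 − 4.945) = 303.31 × 10⁶ N·mm.
M_n = 303.31 kN·m.

M_n ≈ 303 kN·m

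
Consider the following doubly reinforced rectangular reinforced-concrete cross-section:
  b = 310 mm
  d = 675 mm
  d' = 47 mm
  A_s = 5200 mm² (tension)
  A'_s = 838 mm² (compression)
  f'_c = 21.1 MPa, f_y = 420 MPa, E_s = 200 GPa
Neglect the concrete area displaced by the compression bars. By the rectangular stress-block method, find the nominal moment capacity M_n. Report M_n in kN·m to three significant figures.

Assume both tension and compression steel yield.
Net tension couple steel: A_s − A'_s = 4362 mm².
a = (A_s − A'_s) f_y / (0.85 f'_c b) = 1832040/(0.85 × 21.1 × 310) = 329.51 mm.
c = a/β₁ = 329.51/0.85 = 387.66 mm; ε'_s = 0.003(c − d')/c = 0.0026 ≥ f_y/E_s = 0.0021, so compression steel does yield.
M_n = (A_s − A'_s) f_y (d − a/2) + A'_s f_y (d − d') = [1832040 × (675 − 164.755) + 351960 × (675 − 47)] × 10⁻⁶ = 934.79 + 221.03 = 1155.82 kN·m.

M_n ≈ 1160 kN·m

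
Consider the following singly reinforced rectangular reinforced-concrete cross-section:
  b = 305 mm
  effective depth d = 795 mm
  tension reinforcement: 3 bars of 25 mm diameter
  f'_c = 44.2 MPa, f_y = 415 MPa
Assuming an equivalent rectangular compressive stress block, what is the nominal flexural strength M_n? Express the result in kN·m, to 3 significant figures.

M_n ≈ 470 kN·m

A_s = 3 × 491 = 1473 mm².
T = A_s f_y = 1473 × 415 = 611295 N = 611.295 kN.
From C = T: a = T/(0.85 f'_c b) = 611295/(0.85 × 44.2 × 305) = 53.35 mm.
M_n = T(d − a/2) = 611.295 kN × (795 − 26.675) mm = 469.67 kN·m.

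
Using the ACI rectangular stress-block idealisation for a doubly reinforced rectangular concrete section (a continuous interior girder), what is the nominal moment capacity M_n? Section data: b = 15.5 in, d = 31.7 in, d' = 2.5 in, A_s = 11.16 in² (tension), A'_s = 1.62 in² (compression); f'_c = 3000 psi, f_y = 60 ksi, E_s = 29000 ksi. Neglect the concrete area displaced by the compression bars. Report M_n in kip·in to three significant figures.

Assume both steels yield.
a = (A_s − A'_s) f_y/(0.85 f'_c b) = (11.16 − 1.62) × 60/(0.85 × 3 × 15.5) = 14.482 in.
c = a/β₁ = 14.482/0.85 = 17.038 in; ε'_s = 0.003(c − d')/c = 0.0026 ≥ ε_y = 0.0021, so the compression steel yields.
M_n = (A_s − A'_s) f_y (d − a/2) + A'_s f_y (d − d') = 572.4 × (31.7 − 7.241) + 97.2 × (31.7 − 2.5) = 14000.3 + 2838.2 = 16838.5 kip·in.

M_n ≈ 16800 kip·in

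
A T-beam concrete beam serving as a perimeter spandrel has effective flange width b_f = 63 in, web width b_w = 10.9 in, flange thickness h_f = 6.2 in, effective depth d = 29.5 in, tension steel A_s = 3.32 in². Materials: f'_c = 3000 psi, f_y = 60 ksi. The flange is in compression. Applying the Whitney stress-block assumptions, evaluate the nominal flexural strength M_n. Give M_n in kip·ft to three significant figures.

M_n ≈ 479 kip·ft

Tension: T = A_s f_y = 3.32 × 60 = 199.2 kips.
Try a within the flange: a = T/(0.85 f'_c b_f) = 199.2/(0.85 × 3 × 63) = 1.240 in.
Since a = 1.240 ≤ h_f = 6.2 in, the stress block lies entirely in the flange; analyse as a rectangular beam of width b_f.
M_n = T(d − a/2) = 199.2 × (29.5 − 0.62) = 5752.9 kip·in.
M_n = 5752.9/12 = 479.41 kip·ft.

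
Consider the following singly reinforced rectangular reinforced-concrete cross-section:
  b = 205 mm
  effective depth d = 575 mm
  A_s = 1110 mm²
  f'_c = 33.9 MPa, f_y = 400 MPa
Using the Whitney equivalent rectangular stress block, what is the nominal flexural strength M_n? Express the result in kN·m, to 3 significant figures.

M_n ≈ 239 kN·m

T = A_s f_y = 1110 × 400 = 444000 N = 444 kN.
From C = T: a = T/(0.85 f'_c b) = 444000/(0.85 × 33.9 × 205) = 75.16 mm.
M_n = T(d − a/2) = 444 kN × (575 − 37.58) mm = 238.61 kN·m.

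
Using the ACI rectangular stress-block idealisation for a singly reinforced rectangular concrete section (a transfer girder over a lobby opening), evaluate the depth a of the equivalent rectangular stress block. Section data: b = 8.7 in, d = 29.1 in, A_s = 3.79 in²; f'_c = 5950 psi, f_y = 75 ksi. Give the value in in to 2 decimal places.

T = A_s f_y = 3.79 × 75 = 284.25 kips.
a = T/(0.85 f'_c b) = 284.25/(0.85 × 5.95 × 8.7) = 6.46 in.

a ≈ 6.46 in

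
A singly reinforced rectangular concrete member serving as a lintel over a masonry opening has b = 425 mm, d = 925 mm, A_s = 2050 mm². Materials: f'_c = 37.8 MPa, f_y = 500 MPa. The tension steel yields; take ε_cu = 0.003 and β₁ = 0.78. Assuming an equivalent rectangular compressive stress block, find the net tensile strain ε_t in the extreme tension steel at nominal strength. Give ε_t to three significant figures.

ε_t ≈ 0.0258

a = A_s f_y/(0.85 f'_c b) = 75.06 mm.
β₁ = 0.78, so c = a/β₁ = 75.06/0.78 = 96.23 mm.
From the linear strain diagram with ε_cu = 0.003: ε_t = 0.003 (d − c)/c = 0.003 × (925 − 96.23)/96.23 = 0.0258.
Since ε_t ≥ 0.005, the section is tension-controlled.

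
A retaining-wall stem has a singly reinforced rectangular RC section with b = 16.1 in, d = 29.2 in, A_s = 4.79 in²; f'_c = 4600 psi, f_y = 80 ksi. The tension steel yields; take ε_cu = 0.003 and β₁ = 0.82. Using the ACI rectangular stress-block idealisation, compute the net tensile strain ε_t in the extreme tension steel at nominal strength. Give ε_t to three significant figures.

ε_t ≈ 0.00880

a = A_s f_y/(0.85 f'_c b) = 6.087 in.
β₁ = 0.82, so c = a/β₁ = 6.087/0.82 = 7.423 in.
From the linear strain diagram with ε_cu = 0.003: ε_t = 0.003 (d − c)/c = 0.003 × (29.2 − 7.423)/7.423 = 0.00880.
Since ε_t ≥ 0.005, the section is tension-controlled.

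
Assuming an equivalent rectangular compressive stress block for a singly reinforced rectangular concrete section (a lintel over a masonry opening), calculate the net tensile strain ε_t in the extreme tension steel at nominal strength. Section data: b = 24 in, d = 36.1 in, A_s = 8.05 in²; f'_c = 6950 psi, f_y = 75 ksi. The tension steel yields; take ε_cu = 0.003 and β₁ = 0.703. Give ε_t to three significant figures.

a = A_s f_y/(0.85 f'_c b) = 4.258 in.
β₁ = 0.703, so c = a/β₁ = 4.258/0.703 = 6.057 in.
From the linear strain diagram with ε_cu = 0.003: ε_t = 0.003 (d − c)/c = 0.003 × (36.1 − 6.057)/6.057 = 0.0149.
Since ε_t ≥ 0.005, the section is tension-controlled.

ε_t ≈ 0.0149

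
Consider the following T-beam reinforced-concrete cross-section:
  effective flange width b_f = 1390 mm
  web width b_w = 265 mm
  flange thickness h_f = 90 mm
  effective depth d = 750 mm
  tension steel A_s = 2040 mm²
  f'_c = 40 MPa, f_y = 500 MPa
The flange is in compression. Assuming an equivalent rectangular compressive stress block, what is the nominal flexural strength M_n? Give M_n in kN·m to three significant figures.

M_n ≈ 754 kN·m

Tension: T = A_s f_y = 2040 × 500 = 1020000 N.
Try a within the flange: a = T/(0.85 f'_c b_f) = 1020000/(0.85 × 40 × 1390) = 21.58 mm.
Since a = 21.58 ≤ h_f = 90 mm, the stress block lies entirely in the flange; analyse as a rectangular beam of width b_f.
M_n = T(d − a/2) = 1020000 × (750 − 10.79) = 753.99 × 10⁶ N·mm.
M_n = 753.99 kN·m.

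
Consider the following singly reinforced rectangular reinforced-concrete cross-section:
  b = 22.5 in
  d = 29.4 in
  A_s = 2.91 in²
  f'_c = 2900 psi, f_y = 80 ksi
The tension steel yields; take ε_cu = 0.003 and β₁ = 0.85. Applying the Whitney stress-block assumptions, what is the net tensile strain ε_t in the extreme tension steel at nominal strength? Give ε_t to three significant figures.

ε_t ≈ 0.0149

a = A_s f_y/(0.85 f'_c b) = 4.197 in.
β₁ = 0.85, so c = a/β₁ = 4.197/0.85 = 4.938 in.
From the linear strain diagram with ε_cu = 0.003: ε_t = 0.003 (d − c)/c = 0.003 × (29.4 − 4.938)/4.938 = 0.0149.
Since ε_t ≥ 0.005, the section is tension-controlled.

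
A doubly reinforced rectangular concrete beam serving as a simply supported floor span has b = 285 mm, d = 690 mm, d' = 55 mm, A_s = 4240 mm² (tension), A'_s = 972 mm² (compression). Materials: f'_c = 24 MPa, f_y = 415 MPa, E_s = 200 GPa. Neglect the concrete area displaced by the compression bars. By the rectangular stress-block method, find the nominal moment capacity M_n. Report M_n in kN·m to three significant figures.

Assume both tension and compression steel yield.
Net tension couple steel: A_s − A'_s = 3268 mm².
a = (A_s − A'_s) f_y / (0.85 f'_c b) = 1356220/(0.85 × 24 × 285) = 233.27 mm.
c = a/β₁ = 233.27/0.85 = 274.44 mm; ε'_s = 0.003(c − d')/c = 0.0024 ≥ f_y/E_s = 0.0021, so compression steel does yield.
M_n = (A_s − A'_s) f_y (d − a/2) + A'_s f_y (d − d') = [1356220 × (690 − 116.635) + 403380 × (690 − 55)] × 10⁻⁶ = 777.61 + 256.15 = 1033.76 kN·m.

M_n ≈ 1030 kN·m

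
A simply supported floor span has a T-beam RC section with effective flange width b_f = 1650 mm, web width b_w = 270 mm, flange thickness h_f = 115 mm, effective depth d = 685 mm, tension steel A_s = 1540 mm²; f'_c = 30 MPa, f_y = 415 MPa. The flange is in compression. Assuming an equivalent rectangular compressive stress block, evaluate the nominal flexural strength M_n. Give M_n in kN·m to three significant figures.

M_n ≈ 433 kN·m

Tension: T = A_s f_y = 1540 × 415 = 639100 N.
Try a within the flange: a = T/(0.85 f'_c b_f) = 639100/(0.85 × 30 × 1650) = 15.19 mm.
Since a = 15.19 ≤ h_f = 115 mm, the stress block lies entirely in the flange; analyse as a rectangular beam of width b_f.
M_n = T(d − a/2) = 639100 × (685 − 7.595) = 432.93 × 10⁶ N·mm.
M_n = 432.93 kN·m.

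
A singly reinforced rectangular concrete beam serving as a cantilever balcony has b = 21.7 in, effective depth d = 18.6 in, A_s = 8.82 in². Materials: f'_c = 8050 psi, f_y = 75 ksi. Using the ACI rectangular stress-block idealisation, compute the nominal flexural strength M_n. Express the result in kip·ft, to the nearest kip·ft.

T = A_s f_y = 8.82 × 75 = 661.5 kips.
a = T/(0.85 f'_c b) = 661.5/(0.85 × 8.05 × 21.7) = 4.455 in.
M_n = T(d − a/2) = 661.5 × (18.6 − 2.2275) = 10830.4 kip·in = 10830.4/12 = 902.53 kip·ft.

M_n ≈ 903 kip·ft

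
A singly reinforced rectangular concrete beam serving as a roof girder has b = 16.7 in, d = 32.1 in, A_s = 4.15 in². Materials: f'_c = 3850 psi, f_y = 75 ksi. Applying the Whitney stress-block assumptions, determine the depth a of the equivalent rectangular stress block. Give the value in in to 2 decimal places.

a ≈ 5.70 in

T = A_s f_y = 4.15 × 75 = 311.25 kips.
a = T/(0.85 f'_c b) = 311.25/(0.85 × 3.85 × 16.7) = 5.70 in.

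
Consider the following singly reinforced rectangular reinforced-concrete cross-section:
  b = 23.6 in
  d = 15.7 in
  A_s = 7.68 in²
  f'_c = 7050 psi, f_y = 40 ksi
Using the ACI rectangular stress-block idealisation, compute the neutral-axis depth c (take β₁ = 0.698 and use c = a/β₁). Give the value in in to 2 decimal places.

T = A_s f_y = 7.68 × 40 = 307.2 kips.
a = T/(0.85 f'_c b) = 307.2/(0.85 × 7.05 × 23.6) = 2.1722 in.
With β₁ = 0.698, c = a/β₁ = 2.1722/0.698 = 3.11 in.

c ≈ 3.11 in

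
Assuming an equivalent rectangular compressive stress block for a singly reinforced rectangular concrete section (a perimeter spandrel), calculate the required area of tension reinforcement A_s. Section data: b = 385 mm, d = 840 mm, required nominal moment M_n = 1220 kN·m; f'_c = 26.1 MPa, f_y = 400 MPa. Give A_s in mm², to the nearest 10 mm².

With M_n = 0.85 f'_c a b (d − a/2), solve the quadratic for a:
a = d − √(d² − 2M_n/(0.85 f'_c b)) = 840 − √(840² − 2 × 1220×10⁶/(0.85 × 26.1 × 385)) = 191.98 mm.
A_s = 0.85 f'_c a b / f_y = 0.85 × 26.1 × 191.98 × 385 / 400 = 4099.4 mm².

A_s ≈ 4100 mm²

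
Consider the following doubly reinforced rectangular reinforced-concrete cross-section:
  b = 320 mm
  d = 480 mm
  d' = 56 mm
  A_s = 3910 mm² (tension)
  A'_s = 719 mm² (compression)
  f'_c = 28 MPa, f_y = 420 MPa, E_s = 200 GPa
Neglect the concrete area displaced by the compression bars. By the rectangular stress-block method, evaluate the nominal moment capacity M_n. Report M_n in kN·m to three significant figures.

M_n ≈ 653 kN·m

Assume both tension and compression steel yield.
Net tension couple steel: A_s − A'_s = 3191 mm².
a = (A_s − A'_s) f_y / (0.85 f'_c b) = 1340220/(0.85 × 28 × 320) = 175.97 mm.
c = a/β₁ = 175.97/0.85 = 207.02 mm; ε'_s = 0.003(c − d')/c = 0.0022 ≥ f_y/E_s = 0.0021, so compression steel does yield.
M_n = (A_s − A'_s) f_y (d − a/2) + A'_s f_y (d − d') = [1340220 × (480 − 87.985) + 301980 × (480 − 56)] × 10⁻⁶ = 525.39 + 128.04 = 653.43 kN·m.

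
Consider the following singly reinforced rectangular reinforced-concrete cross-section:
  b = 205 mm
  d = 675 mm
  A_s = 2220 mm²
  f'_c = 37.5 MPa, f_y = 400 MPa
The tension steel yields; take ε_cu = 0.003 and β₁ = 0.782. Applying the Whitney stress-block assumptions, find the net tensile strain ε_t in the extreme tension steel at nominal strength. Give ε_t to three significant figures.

a = A_s f_y/(0.85 f'_c b) = 135.90 mm.
β₁ = 0.782, so c = a/β₁ = 135.90/0.782 = 173.79 mm.
From the linear strain diagram with ε_cu = 0.003: ε_t = 0.003 (d − c)/c = 0.003 × (675 − 173.79)/173.79 = 0.00865.
Since ε_t ≥ 0.005, the section is tension-controlled.

ε_t ≈ 0.00865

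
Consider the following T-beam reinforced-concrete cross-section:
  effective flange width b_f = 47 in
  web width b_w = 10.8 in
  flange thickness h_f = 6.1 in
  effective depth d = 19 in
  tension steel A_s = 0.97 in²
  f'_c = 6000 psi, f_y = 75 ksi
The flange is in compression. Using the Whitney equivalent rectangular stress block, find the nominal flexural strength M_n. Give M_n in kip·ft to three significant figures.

M_n ≈ 114 kip·ft

Tension: T = A_s f_y = 0.97 × 75 = 72.75 kips.
Try a within the flange: a = T/(0.85 f'_c b_f) = 72.75/(0.85 × 6 × 47) = 0.304 in.
Since a = 0.304 ≤ h_f = 6.1 in, the stress block lies entirely in the flange; analyse as a rectangular beam of width b_f.
M_n = T(d − a/2) = 72.75 × (19 − 0.152) = 1371.2 kip·in.
M_n = 1371.2/12 = 114.27 kip·ft.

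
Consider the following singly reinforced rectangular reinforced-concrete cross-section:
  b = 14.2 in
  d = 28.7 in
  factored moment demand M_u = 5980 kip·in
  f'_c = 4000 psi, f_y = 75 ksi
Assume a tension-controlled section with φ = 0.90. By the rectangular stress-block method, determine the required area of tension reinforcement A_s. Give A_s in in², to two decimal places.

M_n = M_u/φ = 5980/0.90 = 6644.44 kip·in.
From M_n = 0.85 f'_c a b (d − a/2):
a = d − √(d² − 2M_n/(0.85 f'_c b)) = 28.7 − √(28.7² − 2 × 6644.44/(0.85 × 4 × 14.2)) = 5.281 in.
A_s = 0.85 f'_c a b / f_y = 0.85 × 4 × 5.281 × 14.2 / 75 = 3.400 in².

A_s ≈ 3.40 in²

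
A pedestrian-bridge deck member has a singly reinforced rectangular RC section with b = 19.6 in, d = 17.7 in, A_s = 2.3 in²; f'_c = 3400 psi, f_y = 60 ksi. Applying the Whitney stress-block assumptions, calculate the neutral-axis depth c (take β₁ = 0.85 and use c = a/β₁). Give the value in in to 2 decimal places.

c ≈ 2.87 in

T = A_s f_y = 2.3 × 60 = 138 kips.
a = T/(0.85 f'_c b) = 138/(0.85 × 3.4 × 19.6) = 2.4363 in.
With β₁ = 0.85, c = a/β₁ = 2.4363/0.85 = 2.87 in.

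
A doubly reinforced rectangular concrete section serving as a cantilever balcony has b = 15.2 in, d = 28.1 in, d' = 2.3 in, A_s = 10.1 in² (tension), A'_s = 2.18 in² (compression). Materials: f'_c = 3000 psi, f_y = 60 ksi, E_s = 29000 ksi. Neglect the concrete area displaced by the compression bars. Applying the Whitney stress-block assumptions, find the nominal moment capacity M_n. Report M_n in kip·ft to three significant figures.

Assume both steels yield.
a = (A_s − A'_s) f_y/(0.85 f'_c b) = (10.1 − 2.18) × 60/(0.85 × 3 × 15.2) = 12.260 in.
c = a/β₁ = 12.260/0.85 = 14.424 in; ε'_s = 0.003(c − d')/c = 0.0025 ≥ ε_y = 0.0021, so the compression steel yields.
M_n = (A_s − A'_s) f_y (d − a/2) + A'_s f_y (d − d') = 475.2 × (28.1 − 6.13) + 130.8 × (28.1 − 2.3) = 10440.1 + 3374.6 = 13814.7 kip·in = 13814.7/12 = 1151.23 kip·ft.

M_n ≈ 1150 kip·ft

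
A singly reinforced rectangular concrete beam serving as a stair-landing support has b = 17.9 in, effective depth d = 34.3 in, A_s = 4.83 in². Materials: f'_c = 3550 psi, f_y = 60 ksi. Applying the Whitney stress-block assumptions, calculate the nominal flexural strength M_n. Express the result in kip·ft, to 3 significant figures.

M_n ≈ 764 kip·ft

T = A_s f_y = 4.83 × 60 = 289.8 kips.
a = T/(0.85 f'_c b) = 289.8/(0.85 × 3.55 × 17.9) = 5.365 in.
M_n = T(d − a/2) = 289.8 × (34.3 − 2.6825) = 9162.8 kip·in = 9162.8/12 = 763.57 kip·ft.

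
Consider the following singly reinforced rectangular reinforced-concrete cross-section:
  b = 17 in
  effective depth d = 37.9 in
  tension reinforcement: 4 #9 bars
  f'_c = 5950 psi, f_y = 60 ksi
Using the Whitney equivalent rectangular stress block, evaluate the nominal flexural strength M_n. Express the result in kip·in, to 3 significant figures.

A_s = 4 × 1 = 4 in².
T = A_s f_y = 4 × 60 = 240 kips.
a = T/(0.85 f'_c b) = 240/(0.85 × 5.95 × 17) = 2.791 in.
M_n = T(d − a/2) = 240 × (37.9 − 1.3955) = 8761.1 kip·in.

M_n ≈ 8760 kip·in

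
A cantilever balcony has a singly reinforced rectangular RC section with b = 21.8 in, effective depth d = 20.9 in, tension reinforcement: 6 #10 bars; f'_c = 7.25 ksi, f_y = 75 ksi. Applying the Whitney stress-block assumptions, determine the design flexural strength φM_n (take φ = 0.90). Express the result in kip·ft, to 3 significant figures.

A_s = 6 × 1.27 = 7.62 in².
T = A_s f_y = 7.62 × 75 = 571.5 kips.
a = T/(0.85 f'_c b) = 571.5/(0.85 × 7.25 × 21.8) = 4.254 in.
M_n = T(d − a/2) = 571.5 × (20.9 − 2.127) = 10728.8 kip·in = 10728.8/12 = 894.07 kip·ft.
φM_n = 0.90 × 894.07 = 804.66 kip·ft.

φM_n ≈ 805 kip·ft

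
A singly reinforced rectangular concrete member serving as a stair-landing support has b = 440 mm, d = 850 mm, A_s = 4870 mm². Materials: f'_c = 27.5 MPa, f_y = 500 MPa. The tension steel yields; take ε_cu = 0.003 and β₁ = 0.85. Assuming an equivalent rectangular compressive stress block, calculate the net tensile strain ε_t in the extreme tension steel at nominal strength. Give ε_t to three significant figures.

ε_t ≈ 0.00616

a = A_s f_y/(0.85 f'_c b) = 236.75 mm.
β₁ = 0.85, so c = a/β₁ = 236.75/0.85 = 278.53 mm.
From the linear strain diagram with ε_cu = 0.003: ε_t = 0.003 (d − c)/c = 0.003 × (850 − 278.53)/278.53 = 0.00616.
Since ε_t ≥ 0.005, the section is tension-controlled.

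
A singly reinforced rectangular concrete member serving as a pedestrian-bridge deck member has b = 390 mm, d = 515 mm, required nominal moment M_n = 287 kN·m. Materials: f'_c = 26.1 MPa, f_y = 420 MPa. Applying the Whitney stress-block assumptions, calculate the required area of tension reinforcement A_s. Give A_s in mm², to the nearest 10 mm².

With M_n = 0.85 f'_c a b (d − a/2), solve the quadratic for a:
a = d − √(d² − 2M_n/(0.85 f'_c b)) = 515 − √(515² − 2 × 287×10⁶/(0.85 × 26.1 × 390)) = 69.04 mm.
A_s = 0.85 f'_c a b / f_y = 0.85 × 26.1 × 69.04 × 390 / 420 = 1422.2 mm².

A_s ≈ 1420 mm²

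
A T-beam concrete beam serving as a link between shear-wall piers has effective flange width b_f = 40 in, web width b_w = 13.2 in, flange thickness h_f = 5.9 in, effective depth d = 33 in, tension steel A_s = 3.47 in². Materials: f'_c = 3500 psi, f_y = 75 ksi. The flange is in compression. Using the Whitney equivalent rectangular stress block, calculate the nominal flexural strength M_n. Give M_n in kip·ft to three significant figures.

Tension: T = A_s f_y = 3.47 × 75 = 260.25 kips.
Try a within the flange: a = T/(0.85 f'_c b_f) = 260.25/(0.85 × 3.5 × 40) = 2.187 in.
Since a = 2.187 ≤ h_f = 5.9 in, the stress block lies entirely in the flange; analyse as a rectangular beam of width b_f.
M_n = T(d − a/2) = 260.25 × (33 − 1.0935) = 8303.7 kip·in.
M_n = 8303.7/12 = 691.98 kip·ft.

M_n ≈ 692 kip·ft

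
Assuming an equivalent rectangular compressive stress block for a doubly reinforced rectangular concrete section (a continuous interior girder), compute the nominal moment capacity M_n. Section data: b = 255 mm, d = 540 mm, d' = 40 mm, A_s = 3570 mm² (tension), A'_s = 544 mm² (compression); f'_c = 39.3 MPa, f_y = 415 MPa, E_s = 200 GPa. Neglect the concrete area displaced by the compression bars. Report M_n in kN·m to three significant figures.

M_n ≈ 698 kN·m

Assume both tension and compression steel yield.
Net tension couple steel: A_s − A'_s = 3026 mm².
a = (A_s − A'_s) f_y / (0.85 f'_c b) = 1255790/(0.85 × 39.3 × 255) = 147.42 mm.
c = a/β₁ = 147.42/0.769 = 191.70 mm; ε'_s = 0.003(c − d')/c = 0.0024 ≥ f_y/E_s = 0.0021, so compression steel does yield.
M_n = (A_s − A'_s) f_y (d − a/2) + A'_s f_y (d − d') = [1255790 × (540 − 73.71) + 225760 × (540 − 40)] × 10⁻⁶ = 585.56 + 112.88 = 698.44 kN·m.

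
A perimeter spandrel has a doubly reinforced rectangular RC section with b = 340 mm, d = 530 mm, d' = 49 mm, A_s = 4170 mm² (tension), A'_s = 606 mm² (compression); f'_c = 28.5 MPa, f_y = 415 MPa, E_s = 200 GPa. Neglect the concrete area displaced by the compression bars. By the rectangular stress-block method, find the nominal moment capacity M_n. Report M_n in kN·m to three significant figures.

M_n ≈ 772 kN·m

Assume both tension and compression steel yield.
Net tension couple steel: A_s − A'_s = 3564 mm².
a = (A_s − A'_s) f_y / (0.85 f'_c b) = 1479060/(0.85 × 28.5 × 340) = 179.57 mm.
c = a/β₁ = 179.57/0.846 = 212.26 mm; ε'_s = 0.003(c − d')/c = 0.0023 ≥ f_y/E_s = 0.0021, so compression steel does yield.
M_n = (A_s − A'_s) f_y (d − a/2) + A'_s f_y (d − d') = [1479060 × (530 − 89.785) + 251490 × (530 − 49)] × 10⁻⁶ = 651.10 + 120.97 = 772.07 kN·m.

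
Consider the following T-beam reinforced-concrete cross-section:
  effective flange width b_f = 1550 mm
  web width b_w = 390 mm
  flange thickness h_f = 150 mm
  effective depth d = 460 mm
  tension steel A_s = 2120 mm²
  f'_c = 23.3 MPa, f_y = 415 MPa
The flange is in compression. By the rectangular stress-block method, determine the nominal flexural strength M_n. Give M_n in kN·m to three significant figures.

M_n ≈ 392 kN·m

Tension: T = A_s f_y = 2120 × 415 = 879800 N.
Try a within the flange: a = T/(0.85 f'_c b_f) = 879800/(0.85 × 23.3 × 1550) = 28.66 mm.
Since a = 28.66 ≤ h_f = 150 mm, the stress block lies entirely in the flange; analyse as a rectangular beam of width b_f.
M_n = T(d − a/2) = 879800 × (460 − 14.33) = 392.10 × 10⁶ N·mm.
M_n = 392.10 kN·m.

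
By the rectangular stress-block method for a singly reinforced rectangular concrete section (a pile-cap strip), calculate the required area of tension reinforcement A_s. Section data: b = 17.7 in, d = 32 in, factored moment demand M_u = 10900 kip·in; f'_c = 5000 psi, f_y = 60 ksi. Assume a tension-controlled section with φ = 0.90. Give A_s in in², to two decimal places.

A_s ≈ 6.90 in²

M_n = M_u/φ = 10900/0.90 = 12111.1 kip·in.
From M_n = 0.85 f'_c a b (d − a/2):
a = d − √(d² − 2M_n/(0.85 f'_c b)) = 32 − √(32² − 2 × 12111.1/(0.85 × 5 × 17.7)) = 5.505 in.
A_s = 0.85 f'_c a b / f_y = 0.85 × 5 × 5.505 × 17.7 / 60 = 6.902 in².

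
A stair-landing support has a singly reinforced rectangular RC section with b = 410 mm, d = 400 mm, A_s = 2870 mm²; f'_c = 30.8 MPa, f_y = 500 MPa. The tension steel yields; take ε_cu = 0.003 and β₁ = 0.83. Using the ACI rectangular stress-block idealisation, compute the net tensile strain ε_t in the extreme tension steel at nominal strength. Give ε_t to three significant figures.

ε_t ≈ 0.00445

a = A_s f_y/(0.85 f'_c b) = 133.69 mm.
β₁ = 0.83, so c = a/β₁ = 133.69/0.83 = 161.07 mm.
From the linear strain diagram with ε_cu = 0.003: ε_t = 0.003 (d − c)/c = 0.003 × (400 − 161.07)/161.07 = 0.00445.
ε_t is between 0.004 and 0.005 — transition zone.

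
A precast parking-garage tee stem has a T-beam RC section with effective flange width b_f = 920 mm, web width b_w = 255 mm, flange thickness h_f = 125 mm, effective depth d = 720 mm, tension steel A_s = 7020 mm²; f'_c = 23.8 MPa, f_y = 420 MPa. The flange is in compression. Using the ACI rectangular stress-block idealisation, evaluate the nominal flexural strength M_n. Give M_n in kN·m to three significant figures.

Tension: T = A_s f_y = 7020 × 420 = 2948400 N.
Try a within the flange: a = T/(0.85 f'_c b_f) = 2948400/(0.85 × 23.8 × 920) = 158.42 mm.
a = 158.42 > h_f = 125 mm: the block extends into the web. Split into flange-overhang and web parts.
C_f = 0.85 f'_c (b_f − b_w) h_f = 0.85 × 23.8 × (920 − 255) × 125 = 1681619 N.
Remaining web compression depth: a_w = (T − C_f)/(0.85 f'_c b_w) = (2948400 − 1681619)/(0.85 × 23.8 × 255) = 245.56 mm.
M_n = C_f(d − h_f/2) + (T − C_f)(d − a_w/2) = 1681619 × (720 − 62.5) + 1266781 × (720 − 122.78) = 1105.66 + 756.55 = 1862.21 × 10⁶ N·mm.
M_n = 1862.21 kN·m.

M_n ≈ 1860 kN·m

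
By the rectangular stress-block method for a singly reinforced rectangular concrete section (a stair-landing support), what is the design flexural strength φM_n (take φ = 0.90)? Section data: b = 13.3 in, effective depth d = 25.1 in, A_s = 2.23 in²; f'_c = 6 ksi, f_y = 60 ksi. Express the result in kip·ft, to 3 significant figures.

T = A_s f_y = 2.23 × 60 = 133.8 kips.
a = T/(0.85 f'_c b) = 133.8/(0.85 × 6 × 13.3) = 1.973 in.
M_n = T(d − a/2) = 133.8 × (25.1 − 0.9865) = 3226.4 kip·in = 3226.4/12 = 268.87 kip·ft.
φM_n = 0.90 × 268.87 = 241.98 kip·ft.

φM_n ≈ 242 kip·ft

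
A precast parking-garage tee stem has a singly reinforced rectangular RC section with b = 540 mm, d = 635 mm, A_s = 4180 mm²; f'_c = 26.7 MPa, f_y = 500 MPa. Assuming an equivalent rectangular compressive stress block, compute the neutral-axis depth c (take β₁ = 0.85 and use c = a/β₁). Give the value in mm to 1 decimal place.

c ≈ 200.6 mm

T = A_s f_y = 4180 × 500 = 2090000 N = 2090 kN.
Setting C = 0.85 f'_c a b equal to T: a = 2090000/(0.85 × 26.7 × 540) = 170.538 mm.
With β₁ = 0.85, c = a/β₁ = 170.538/0.85 = 200.6 mm.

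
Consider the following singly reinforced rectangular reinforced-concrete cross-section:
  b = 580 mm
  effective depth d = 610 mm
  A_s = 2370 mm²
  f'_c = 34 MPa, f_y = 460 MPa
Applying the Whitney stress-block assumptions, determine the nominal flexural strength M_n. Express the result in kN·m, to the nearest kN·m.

T = A_s f_y = 2370 × 460 = 1090200 N = 1090.2 kN.
From C = T: a = T/(0.85 f'_c b) = 1090200/(0.85 × 34 × 580) = 65.04 mm.
M_n = T(d − a/2) = 1090.2 kN × (610 − 32.52) mm = 629.57 kN·m.

M_n ≈ 630 kN·m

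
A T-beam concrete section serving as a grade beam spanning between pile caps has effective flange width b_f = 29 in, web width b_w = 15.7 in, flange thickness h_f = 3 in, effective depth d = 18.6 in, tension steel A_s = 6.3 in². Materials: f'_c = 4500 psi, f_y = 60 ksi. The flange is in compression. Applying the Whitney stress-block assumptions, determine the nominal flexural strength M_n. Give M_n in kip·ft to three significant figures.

M_n ≈ 532 kip·ft

Tension: T = A_s f_y = 6.3 × 60 = 378 kips.
Try a within the flange: a = T/(0.85 f'_c b_f) = 378/(0.85 × 4.5 × 29) = 3.408 in.
a = 3.408 > h_f = 3 in: the block extends into the web. Split into flange-overhang and web parts.
C_f = 0.85 f'_c (b_f − b_w) h_f = 0.85 × 4.5 × (29 − 15.7) × 3 = 152.6 kips.
Remaining web compression depth: a_w = (T − C_f)/(0.85 f'_c b_w) = (378 − 152.6)/(0.85 × 4.5 × 15.7) = 3.753 in.
M_n = C_f(d − h_f/2) + (T − C_f)(d − a_w/2) = 152.6 × (18.6 − 1.5) + 225.4 × (18.6 − 1.8765) = 2609.5 + 3769.5 = 6379.0 kip·in.
M_n = 6379.0/12 = 531.58 kip·ft.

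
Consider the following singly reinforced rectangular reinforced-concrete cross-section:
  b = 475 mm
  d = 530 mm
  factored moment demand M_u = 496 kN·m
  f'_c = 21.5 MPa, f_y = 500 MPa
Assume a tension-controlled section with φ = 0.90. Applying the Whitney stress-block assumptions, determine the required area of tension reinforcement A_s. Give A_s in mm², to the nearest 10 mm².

A_s ≈ 2390 mm²

M_n = M_u/φ = 496/0.90 = 551.111 kN·m.
With M_n = 0.85 f'_c a b (d − a/2), solve the quadratic for a:
a = d − √(d² − 2M_n/(0.85 f'_c b)) = 530 − √(530² − 2 × 551.111×10⁶/(0.85 × 21.5 × 475)) = 137.67 mm.
A_s = 0.85 f'_c a b / f_y = 0.85 × 21.5 × 137.67 × 475 / 500 = 2390.1 mm².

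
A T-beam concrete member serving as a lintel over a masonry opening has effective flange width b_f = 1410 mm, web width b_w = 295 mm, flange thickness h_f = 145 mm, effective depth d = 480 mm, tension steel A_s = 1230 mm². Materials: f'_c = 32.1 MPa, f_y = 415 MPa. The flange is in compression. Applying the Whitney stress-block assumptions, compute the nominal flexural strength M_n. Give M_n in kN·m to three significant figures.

Tension: T = A_s f_y = 1230 × 415 = 510450 N.
Try a within the flange: a = T/(0.85 f'_c b_f) = 510450/(0.85 × 32.1 × 1410) = 13.27 mm.
Since a = 13.27 ≤ h_f = 145 mm, the stress block lies entirely in the flange; analyse as a rectangular beam of width b_f.
M_n = T(d − a/2) = 510450 × (480 − 6.635) = 241.63 × 10⁶ N·mm.
M_n = 241.63 kN·m.

M_n ≈ 242 kN·m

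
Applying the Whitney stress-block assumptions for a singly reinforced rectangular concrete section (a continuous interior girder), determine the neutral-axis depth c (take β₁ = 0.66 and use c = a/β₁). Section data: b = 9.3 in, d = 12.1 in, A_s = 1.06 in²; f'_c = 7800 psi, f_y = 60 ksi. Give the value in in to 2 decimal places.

T = A_s f_y = 1.06 × 60 = 63.6 kips.
a = T/(0.85 f'_c b) = 63.6/(0.85 × 7.8 × 9.3) = 1.0315 in.
With β₁ = 0.66, c = a/β₁ = 1.0315/0.66 = 1.56 in.

c ≈ 1.56 in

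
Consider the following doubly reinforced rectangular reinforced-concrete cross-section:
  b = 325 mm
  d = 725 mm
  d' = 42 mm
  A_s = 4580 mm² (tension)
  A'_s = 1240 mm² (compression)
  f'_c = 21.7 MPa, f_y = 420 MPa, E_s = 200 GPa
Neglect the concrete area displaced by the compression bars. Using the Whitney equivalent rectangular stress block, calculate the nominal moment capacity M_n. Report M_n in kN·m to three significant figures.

Assume both tension and compression steel yield.
Net tension couple steel: A_s − A'_s = 3340 mm².
a = (A_s − A'_s) f_y / (0.85 f'_c b) = 1402800/(0.85 × 21.7 × 325) = 234.01 mm.
c = a/β₁ = 234.01/0.85 = 275.31 mm; ε'_s = 0.003(c − d')/c = 0.0025 ≥ f_y/E_s = 0.0021, so compression steel does yield.
M_n = (A_s − A'_s) f_y (d − a/2) + A'_s f_y (d − d') = [1402800 × (725 − 117.005) + 520800 × (725 − 42)] × 10⁻⁶ = 852.90 + 355.71 = 1208.61 kN·m.

M_n ≈ 1210 kN·m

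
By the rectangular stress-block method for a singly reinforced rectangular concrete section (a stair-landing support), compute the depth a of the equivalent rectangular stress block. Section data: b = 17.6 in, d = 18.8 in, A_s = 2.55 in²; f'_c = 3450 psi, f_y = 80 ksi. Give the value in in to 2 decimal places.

T = A_s f_y = 2.55 × 80 = 204 kips.
a = T/(0.85 f'_c b) = 204/(0.85 × 3.45 × 17.6) = 3.95 in.

a ≈ 3.95 in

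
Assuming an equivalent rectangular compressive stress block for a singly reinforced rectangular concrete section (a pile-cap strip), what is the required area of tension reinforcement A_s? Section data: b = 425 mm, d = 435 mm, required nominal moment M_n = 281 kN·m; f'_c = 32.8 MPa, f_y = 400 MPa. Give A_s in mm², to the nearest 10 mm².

A_s ≈ 1730 mm²

With M_n = 0.85 f'_c a b (d − a/2), solve the quadratic for a:
a = d − √(d² − 2M_n/(0.85 f'_c b)) = 435 − √(435² − 2 × 281×10⁶/(0.85 × 32.8 × 425)) = 58.44 mm.
A_s = 0.85 f'_c a b / f_y = 0.85 × 32.8 × 58.44 × 425 / 400 = 1731.1 mm².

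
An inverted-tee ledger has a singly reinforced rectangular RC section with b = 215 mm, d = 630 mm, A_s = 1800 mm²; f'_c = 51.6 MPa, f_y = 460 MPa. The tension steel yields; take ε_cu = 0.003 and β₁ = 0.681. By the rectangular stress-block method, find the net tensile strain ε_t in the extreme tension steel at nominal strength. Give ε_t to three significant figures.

ε_t ≈ 0.0117

a = A_s f_y/(0.85 f'_c b) = 87.81 mm.
β₁ = 0.681, so c = a/β₁ = 87.81/0.681 = 128.94 mm.
From the linear strain diagram with ε_cu = 0.003: ε_t = 0.003 (d − c)/c = 0.003 × (630 − 128.94)/128.94 = 0.0117.
Since ε_t ≥ 0.005, the section is tension-controlled.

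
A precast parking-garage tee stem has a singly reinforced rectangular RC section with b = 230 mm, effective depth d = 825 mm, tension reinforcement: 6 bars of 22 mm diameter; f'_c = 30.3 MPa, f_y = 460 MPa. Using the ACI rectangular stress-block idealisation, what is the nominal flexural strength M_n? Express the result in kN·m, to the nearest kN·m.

M_n ≈ 772 kN·m

A_s = 6 × 380 = 2280 mm².
T = A_s f_y = 2280 × 460 = 1048800 N = 1048.8 kN.
From C = T: a = T/(0.85 f'_c b) = 1048800/(0.85 × 30.3 × 230) = 177.05 mm.
M_n = T(d − a/2) = 1048.8 kN × (825 − 88.525) mm = 772.41 kN·m.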